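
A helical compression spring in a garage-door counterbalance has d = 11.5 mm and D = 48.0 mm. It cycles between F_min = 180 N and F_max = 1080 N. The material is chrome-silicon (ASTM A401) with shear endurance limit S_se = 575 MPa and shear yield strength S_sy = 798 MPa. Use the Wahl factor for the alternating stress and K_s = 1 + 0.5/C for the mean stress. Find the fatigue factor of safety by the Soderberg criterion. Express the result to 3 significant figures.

C = D/d = 48.0/11.5 = 4.1739; K_W = (4C−1)/(4C−4)+0.615/C = 1.3836; K_s = 1+0.5/C = 1.1198
F_a = (F_max−F_min)/2 = 450 N; F_m = (F_max+F_min)/2 = 630 N
τ_a = K_W·8F_aD/(πd³) = 1.3836 × 36.166 = 50.041 MPa
τ_m = K_s·8F_mD/(πd³) = 1.1198 × 50.632 = 56.698 MPa
Soderberg: 1/n_f = τ_a/S_se + τ_m/S_sy = 50.041/575 + 56.698/798 = 0.08703 + 0.07105 = 0.15808
n_f = 1/0.15808 = 6.326

6.33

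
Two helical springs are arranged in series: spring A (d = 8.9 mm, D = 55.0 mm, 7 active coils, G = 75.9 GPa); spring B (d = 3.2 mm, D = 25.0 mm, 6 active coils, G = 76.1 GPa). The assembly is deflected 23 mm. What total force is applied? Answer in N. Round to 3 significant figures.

203 N

k_A = Gd⁴/(8D³N_a) = (75.9×10³)(8.9⁴)/(8·55.0³·7) = 51.112 N/mm
k_B = Gd⁴/(8D³N_a) = (76.1×10³)(3.2⁴)/(8·25.0³·6) = 10.64 N/mm
Series: 1/k_eq = 1/51.112 + 1/10.64 = 0.11355; k_eq = 8.8064 N/mm
F = k_eq·δ = 8.8064·23 = 202.55 N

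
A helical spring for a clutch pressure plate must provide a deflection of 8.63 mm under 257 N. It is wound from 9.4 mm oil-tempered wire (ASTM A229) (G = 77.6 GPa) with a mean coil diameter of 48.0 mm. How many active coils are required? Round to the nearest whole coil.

Required rate k = F/δ = 257/8.63 = 29.78 N/mm
N_a = Gd⁴/(8D³k) = (77.6×10³ × 9.4⁴)/(8 × 48.0³ × 29.78)
    = 6.05861e+08 / 2.63473e+07 = 23 → 23 coils

23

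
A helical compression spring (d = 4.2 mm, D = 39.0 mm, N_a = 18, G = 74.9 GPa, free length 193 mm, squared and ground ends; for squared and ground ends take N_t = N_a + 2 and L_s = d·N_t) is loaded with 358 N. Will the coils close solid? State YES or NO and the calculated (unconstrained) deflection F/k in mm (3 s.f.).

YES, δ = 131 mm

k = Gd⁴/(8D³N_a) = (74.9×10³)(4.2⁴)/(8·39.0³·18) = 2.7285 N/mm
N_t = 20; L_s = 4.2·20 = 84 mm; δ_solid = L₀ − L_s = 193 − 84 = 109 mm
δ = F/k = 358/2.7285 = 131.21 mm
δ ≥ δ_solid → spring goes solid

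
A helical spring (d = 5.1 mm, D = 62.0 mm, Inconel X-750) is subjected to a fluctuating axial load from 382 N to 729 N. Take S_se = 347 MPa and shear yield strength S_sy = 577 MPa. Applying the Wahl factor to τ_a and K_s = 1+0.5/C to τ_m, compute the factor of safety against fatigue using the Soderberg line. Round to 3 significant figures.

0.538

C = D/d = 62.0/5.1 = 12.1569; K_W = (4C−1)/(4C−4)+0.615/C = 1.1178; K_s = 1+0.5/C = 1.0411
F_a = (F_max−F_min)/2 = 173.5 N; F_m = (F_max+F_min)/2 = 555.5 N
τ_a = K_W·8F_aD/(πd³) = 1.1178 × 206.5 = 230.83 MPa
τ_m = K_s·8F_mD/(πd³) = 1.0411 × 661.16 = 688.35 MPa
Soderberg: 1/n_f = τ_a/S_se + τ_m/S_sy = 230.83/347 + 688.35/577 = 0.66521 + 1.19298 = 1.8582
n_f = 1/1.8582 = 0.5382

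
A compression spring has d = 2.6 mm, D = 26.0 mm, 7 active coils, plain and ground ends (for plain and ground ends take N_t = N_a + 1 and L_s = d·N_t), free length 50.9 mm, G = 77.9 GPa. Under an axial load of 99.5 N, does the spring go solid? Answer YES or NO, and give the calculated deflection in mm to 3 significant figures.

NO, δ = 27.5 mm

k = Gd⁴/(8D³N_a) = (77.9×10³)(2.6⁴)/(8·26.0³·7) = 3.6168 N/mm
N_t = 8; L_s = 2.6·8 = 20.8 mm; δ_solid = L₀ − L_s = 50.9 − 20.8 = 30.1 mm
δ = F/k = 99.5/3.6168 = 27.511 mm
δ < δ_solid → spring does not go solid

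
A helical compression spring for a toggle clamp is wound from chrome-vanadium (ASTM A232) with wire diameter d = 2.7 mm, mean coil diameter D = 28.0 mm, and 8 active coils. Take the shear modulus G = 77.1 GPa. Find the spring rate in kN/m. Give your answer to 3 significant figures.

k = Gd⁴/(8D³N_a) = (77.1×10³ × 2.7⁴) / (8 × 28.0³ × 8)
  = 4.09741e+06 / 1.40493e+06 = 2.9165 N/mm

2.92 kN/m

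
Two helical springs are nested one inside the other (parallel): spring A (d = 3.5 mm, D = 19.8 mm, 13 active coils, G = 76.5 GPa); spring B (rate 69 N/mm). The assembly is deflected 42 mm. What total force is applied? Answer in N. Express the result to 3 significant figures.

3500 N

k_A = Gd⁴/(8D³N_a) = (76.5×10³)(3.5⁴)/(8·19.8³·13) = 14.22 N/mm
Parallel: k_eq = 14.22 + 69 = 83.22 N/mm
F = k_eq·δ = 83.22·42 = 3495.2 N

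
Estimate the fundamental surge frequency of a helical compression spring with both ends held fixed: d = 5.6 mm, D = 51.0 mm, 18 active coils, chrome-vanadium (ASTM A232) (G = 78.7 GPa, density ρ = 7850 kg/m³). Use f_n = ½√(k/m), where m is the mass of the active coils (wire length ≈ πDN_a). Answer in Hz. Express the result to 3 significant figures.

k = Gd⁴/(8D³N_a) = (78.7×10³)(5.6⁴)/(8·51.0³·18) = 4.0519 N/mm = 4051.9 N/m
Wire length L = πDN_a = π·51.0·18 = 2884 mm
m = ρ·(πd²/4)·L = 7850 × 24.63×10⁻⁶ m² × 2.884 m = 0.55761 kg
f_n = ½√(k/m) = 0.5·√(4051.9/0.55761) = 0.5·√(7266.5) = 42.622 Hz

42.6 Hz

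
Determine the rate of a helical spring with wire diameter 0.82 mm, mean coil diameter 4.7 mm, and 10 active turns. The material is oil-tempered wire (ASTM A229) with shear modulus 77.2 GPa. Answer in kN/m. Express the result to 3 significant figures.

4.20 kN/m

k = Gd⁴/(8D³N_a) = (77.2×10³ × 0.82⁴) / (8 × 4.7³ × 10)
  = 34903.8 / 8305.84 = 4.2023 N/mm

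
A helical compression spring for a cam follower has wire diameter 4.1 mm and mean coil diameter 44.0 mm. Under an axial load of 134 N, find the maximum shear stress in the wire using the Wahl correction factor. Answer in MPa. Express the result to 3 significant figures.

247 MPa

Spring index C = D/d = 44.0/4.1 = 10.7317
K_W = (4C−1)/(4C−4) + 0.615/C = 41.927/38.927 + 0.0573 = 1.1344
τ₀ = 8FD/(πd³) = 8·134·44.0/(π·4.1³) = 47168/216.52 = 217.84 MPa
τ_max = K·τ₀ = 1.1344 × 217.84 = 247.12 MPa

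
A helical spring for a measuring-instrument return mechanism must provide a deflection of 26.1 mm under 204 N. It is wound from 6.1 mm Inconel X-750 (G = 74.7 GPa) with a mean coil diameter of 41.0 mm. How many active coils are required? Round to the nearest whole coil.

24

Required rate k = F/δ = 204/26.1 = 7.8161 N/mm
N_a = Gd⁴/(8D³k) = (74.7×10³ × 6.1⁴)/(8 × 41.0³ × 7.8161)
    = 1.03428e+08 / 4.30954e+06 = 24 → 24 coils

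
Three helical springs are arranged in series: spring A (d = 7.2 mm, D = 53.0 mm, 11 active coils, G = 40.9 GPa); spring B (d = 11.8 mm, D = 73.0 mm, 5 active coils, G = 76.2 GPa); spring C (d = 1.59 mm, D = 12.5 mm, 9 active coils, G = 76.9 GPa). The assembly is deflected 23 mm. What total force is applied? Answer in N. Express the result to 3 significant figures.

k_A = Gd⁴/(8D³N_a) = (40.9×10³)(7.2⁴)/(8·53.0³·11) = 8.3896 N/mm
k_B = Gd⁴/(8D³N_a) = (76.2×10³)(11.8⁴)/(8·73.0³·5) = 94.941 N/mm
k_C = Gd⁴/(8D³N_a) = (76.9×10³)(1.59⁴)/(8·12.5³·9) = 3.495 N/mm
Series: 1/k_eq = 1/8.3896 + 1/94.941 + 1/3.495 = 0.41585; k_eq = 2.4047 N/mm
F = k_eq·δ = 2.4047·23 = 55.309 N

55.3 N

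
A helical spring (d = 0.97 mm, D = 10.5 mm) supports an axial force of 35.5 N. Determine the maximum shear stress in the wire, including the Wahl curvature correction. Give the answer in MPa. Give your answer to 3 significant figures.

1180 MPa

Spring index C = D/d = 10.5/0.97 = 10.8247
K_W = (4C−1)/(4C−4) + 0.615/C = 42.299/39.299 + 0.0568 = 1.1332
τ₀ = 8FD/(πd³) = 8·35.5·10.5/(π·0.97³) = 2982/2.8672 = 1040 MPa
τ_max = K·τ₀ = 1.1332 × 1040 = 1178.5 MPa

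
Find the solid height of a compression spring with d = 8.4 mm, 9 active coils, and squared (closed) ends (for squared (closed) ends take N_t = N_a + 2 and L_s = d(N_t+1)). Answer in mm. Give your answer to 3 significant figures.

101 mm

squared (closed) ends: N_t = N_a + 2 = 9 + 2 = 11
L_s = d·(N_t+1) = 8.4 × 12 = 100.8 mm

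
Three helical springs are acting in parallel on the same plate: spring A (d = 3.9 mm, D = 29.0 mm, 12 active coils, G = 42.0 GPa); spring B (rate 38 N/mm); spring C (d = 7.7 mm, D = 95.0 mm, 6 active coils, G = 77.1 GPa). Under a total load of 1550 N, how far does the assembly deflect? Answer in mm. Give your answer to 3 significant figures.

31.8 mm

k_A = Gd⁴/(8D³N_a) = (42.0×10³)(3.9⁴)/(8·29.0³·12) = 4.1499 N/mm
k_C = Gd⁴/(8D³N_a) = (77.1×10³)(7.7⁴)/(8·95.0³·6) = 6.5857 N/mm
Parallel: k_eq = 4.1499 + 38 + 6.5857 = 48.736 N/mm
δ = F/k_eq = 1550/48.736 = 31.804 mm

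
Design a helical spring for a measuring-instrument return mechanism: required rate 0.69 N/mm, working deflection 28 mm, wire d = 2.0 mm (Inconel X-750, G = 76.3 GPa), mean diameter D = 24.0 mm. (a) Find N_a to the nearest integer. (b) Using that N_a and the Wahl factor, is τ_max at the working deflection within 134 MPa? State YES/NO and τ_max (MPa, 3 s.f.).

(a) 16 coils; (b) NO, τ_max = 165 MPa

N_a = Gd⁴/(8D³k) = (76.3×10³)(2.0⁴)/(8·24.0³·0.69) = 16 → N_a = 16
Actual rate k = Gd⁴/(8D³·16) = 0.68992 N/mm
Working load F = kδ = 0.68992·28 = 19.318 N
C = 24.0/2.0 = 12.0000; K_W = (4C−1)/(4C−4)+0.615/C = 1.1194
τ_max = K_W·8FD/(πd³) = 1.1194·147.58 = 165.2 MPa
τ_max > 134 MPa → exceeds allowable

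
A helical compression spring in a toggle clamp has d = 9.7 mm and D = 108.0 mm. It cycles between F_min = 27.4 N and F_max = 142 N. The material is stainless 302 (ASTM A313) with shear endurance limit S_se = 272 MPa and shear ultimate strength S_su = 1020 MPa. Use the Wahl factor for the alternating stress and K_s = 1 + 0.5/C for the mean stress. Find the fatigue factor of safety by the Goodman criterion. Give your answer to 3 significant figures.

10.2

C = D/d = 108.0/9.7 = 11.1340; K_W = (4C−1)/(4C−4)+0.615/C = 1.1292; K_s = 1+0.5/C = 1.0449
F_a = (F_max−F_min)/2 = 57.3 N; F_m = (F_max+F_min)/2 = 84.7 N
τ_a = K_W·8F_aD/(πd³) = 1.1292 × 17.266 = 19.498 MPa
τ_m = K_s·8F_mD/(πd³) = 1.0449 × 25.523 = 26.669 MPa
Goodman: 1/n_f = τ_a/S_se + τ_m/S_su = 19.498/272 + 26.669/1020 = 0.07168 + 0.02615 = 0.09783
n_f = 1/0.09783 = 10.22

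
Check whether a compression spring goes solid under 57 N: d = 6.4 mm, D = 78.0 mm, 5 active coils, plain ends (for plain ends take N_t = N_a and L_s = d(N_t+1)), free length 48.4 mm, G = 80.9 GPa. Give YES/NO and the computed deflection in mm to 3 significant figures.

NO, δ = 7.97 mm

k = Gd⁴/(8D³N_a) = (80.9×10³)(6.4⁴)/(8·78.0³·5) = 7.1503 N/mm
N_t = 5; L_s = 6.4·6 = 38.4 mm; δ_solid = L₀ − L_s = 48.4 − 38.4 = 10 mm
δ = F/k = 57/7.1503 = 7.9717 mm
δ < δ_solid → spring does not go solid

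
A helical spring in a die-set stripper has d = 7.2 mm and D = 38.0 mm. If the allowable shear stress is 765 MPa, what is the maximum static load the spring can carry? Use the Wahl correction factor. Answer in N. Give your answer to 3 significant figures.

2280 N

C = D/d = 38.0/7.2 = 5.2778
K_W = (4C−1)/(4C−4) + 0.615/C = 20.111/17.111 + 0.1165 = 1.2919
τ_max = K·8FD/(πd³) → F_max = τ_allow·πd³/(8DK)
F_max = 765·π·7.2³/(8·38.0·1.2919) = 8.9703e+05/392.72 = 2284.1 N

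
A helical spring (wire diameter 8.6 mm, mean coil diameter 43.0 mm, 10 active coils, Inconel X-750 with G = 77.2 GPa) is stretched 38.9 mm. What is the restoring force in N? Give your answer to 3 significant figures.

2580 N

k = Gd⁴/(8D³N_a) = (77.2×10³)(8.6⁴)/(8·43.0³·10) = 66.392 N/mm
F = k·δ = 66.392 × 38.9 = 2582.6 N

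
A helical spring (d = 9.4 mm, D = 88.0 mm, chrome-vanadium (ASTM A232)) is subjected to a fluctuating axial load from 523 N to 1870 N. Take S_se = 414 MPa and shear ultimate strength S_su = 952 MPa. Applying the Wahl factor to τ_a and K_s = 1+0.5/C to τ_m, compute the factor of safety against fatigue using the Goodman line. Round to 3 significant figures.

1.16

C = D/d = 88.0/9.4 = 9.3617; K_W = (4C−1)/(4C−4)+0.615/C = 1.1554; K_s = 1+0.5/C = 1.0534
F_a = (F_max−F_min)/2 = 673.5 N; F_m = (F_max+F_min)/2 = 1196.5 N
τ_a = K_W·8F_aD/(πd³) = 1.1554 × 181.71 = 209.94 MPa
τ_m = K_s·8F_mD/(πd³) = 1.0534 × 322.81 = 340.05 MPa
Goodman: 1/n_f = τ_a/S_se + τ_m/S_su = 209.94/414 + 340.05/952 = 0.50711 + 0.35720 = 0.86431
n_f = 1/0.86431 = 1.157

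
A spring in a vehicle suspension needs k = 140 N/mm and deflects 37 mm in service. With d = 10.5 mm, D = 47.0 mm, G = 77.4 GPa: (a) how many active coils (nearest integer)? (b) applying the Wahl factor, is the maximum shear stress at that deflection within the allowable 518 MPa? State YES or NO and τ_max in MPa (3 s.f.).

(a) 8 coils; (b) NO, τ_max = 733 MPa

N_a = Gd⁴/(8D³k) = (77.4×10³)(10.5⁴)/(8·47.0³·140) = 8.091 → N_a = 8
Actual rate k = Gd⁴/(8D³·8) = 141.59 N/mm
Working load F = kδ = 141.59·37 = 5238.7 N
C = 47.0/10.5 = 4.4762; K_W = (4C−1)/(4C−4)+0.615/C = 1.3531
τ_max = K_W·8FD/(πd³) = 1.3531·541.62 = 732.89 MPa
τ_max > 518 MPa → exceeds allowable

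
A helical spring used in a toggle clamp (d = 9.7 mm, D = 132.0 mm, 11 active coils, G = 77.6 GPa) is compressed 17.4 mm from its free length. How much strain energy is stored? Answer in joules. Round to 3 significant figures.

k = Gd⁴/(8D³N_a) = (77.6×10³)(9.7⁴)/(8·132.0³·11) = 3.3943 N/mm
U = ½kδ² = 0.5 × 3.3943 × 17.4² = 513.82 N·mm = 0.51382 J

0.514 J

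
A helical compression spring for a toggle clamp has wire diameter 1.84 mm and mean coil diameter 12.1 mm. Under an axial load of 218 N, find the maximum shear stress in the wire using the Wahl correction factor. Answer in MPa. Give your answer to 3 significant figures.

1320 MPa

Spring index C = D/d = 12.1/1.84 = 6.5761
K_W = (4C−1)/(4C−4) + 0.615/C = 25.304/22.304 + 0.0935 = 1.2280
τ₀ = 8FD/(πd³) = 8·218·12.1/(π·1.84³) = 21102.4/19.571 = 1078.3 MPa
τ_max = K·τ₀ = 1.2280 × 1078.3 = 1324.1 MPa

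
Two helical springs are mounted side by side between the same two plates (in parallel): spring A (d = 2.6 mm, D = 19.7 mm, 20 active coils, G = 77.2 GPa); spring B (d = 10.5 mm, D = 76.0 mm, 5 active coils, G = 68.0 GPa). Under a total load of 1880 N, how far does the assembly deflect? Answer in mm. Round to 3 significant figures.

37.6 mm

k_A = Gd⁴/(8D³N_a) = (77.2×10³)(2.6⁴)/(8·19.7³·20) = 2.884 N/mm
k_B = Gd⁴/(8D³N_a) = (68.0×10³)(10.5⁴)/(8·76.0³·5) = 47.072 N/mm
Parallel: k_eq = 2.884 + 47.072 = 49.956 N/mm
δ = F/k_eq = 1880/49.956 = 37.633 mm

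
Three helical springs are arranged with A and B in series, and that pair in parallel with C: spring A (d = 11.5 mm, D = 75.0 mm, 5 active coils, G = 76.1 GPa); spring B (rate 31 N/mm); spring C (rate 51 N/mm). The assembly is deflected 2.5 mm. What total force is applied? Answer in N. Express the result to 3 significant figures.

k_A = Gd⁴/(8D³N_a) = (76.1×10³)(11.5⁴)/(8·75.0³·5) = 78.874 N/mm
Springs A,B series: k_AB = 1/(1/78.874+1/31) = 22.254 N/mm; parallel with C: k_eq = 22.254+51 = 73.254 N/mm
F = k_eq·δ = 73.254·2.5 = 183.13 N

183 N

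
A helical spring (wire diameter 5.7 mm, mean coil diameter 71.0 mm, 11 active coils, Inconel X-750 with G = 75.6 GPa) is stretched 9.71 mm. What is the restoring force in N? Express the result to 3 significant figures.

k = Gd⁴/(8D³N_a) = (75.6×10³)(5.7⁴)/(8·71.0³·11) = 2.5337 N/mm
F = k·δ = 2.5337 × 9.71 = 24.603 N

24.6 N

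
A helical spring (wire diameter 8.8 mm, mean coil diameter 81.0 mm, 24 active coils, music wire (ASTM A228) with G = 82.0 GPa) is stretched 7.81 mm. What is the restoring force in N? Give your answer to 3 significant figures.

k = Gd⁴/(8D³N_a) = (82.0×10³)(8.8⁴)/(8·81.0³·24) = 4.8193 N/mm
F = k·δ = 4.8193 × 7.81 = 37.639 N

37.6 N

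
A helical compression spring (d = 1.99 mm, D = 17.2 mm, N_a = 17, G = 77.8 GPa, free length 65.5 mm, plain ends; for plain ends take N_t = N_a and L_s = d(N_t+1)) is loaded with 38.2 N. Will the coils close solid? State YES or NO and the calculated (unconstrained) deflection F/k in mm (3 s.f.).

k = Gd⁴/(8D³N_a) = (77.8×10³)(1.99⁴)/(8·17.2³·17) = 1.7631 N/mm
N_t = 17; L_s = 1.99·18 = 35.82 mm; δ_solid = L₀ − L_s = 65.5 − 35.82 = 29.68 mm
δ = F/k = 38.2/1.7631 = 21.667 mm
δ < δ_solid → spring does not go solid

NO, δ = 21.7 mm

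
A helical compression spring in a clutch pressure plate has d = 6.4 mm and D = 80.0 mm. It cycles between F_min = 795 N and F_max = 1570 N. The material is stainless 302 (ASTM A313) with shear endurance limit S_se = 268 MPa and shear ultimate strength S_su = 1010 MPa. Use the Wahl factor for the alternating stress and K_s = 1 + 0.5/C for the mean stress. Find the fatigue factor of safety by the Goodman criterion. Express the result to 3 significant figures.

0.455

C = D/d = 80.0/6.4 = 12.5000; K_W = (4C−1)/(4C−4)+0.615/C = 1.1144; K_s = 1+0.5/C = 1.0400
F_a = (F_max−F_min)/2 = 387.5 N; F_m = (F_max+F_min)/2 = 1182.5 N
τ_a = K_W·8F_aD/(πd³) = 1.1144 × 301.14 = 335.59 MPa
τ_m = K_s·8F_mD/(πd³) = 1.0400 × 918.95 = 955.71 MPa
Goodman: 1/n_f = τ_a/S_se + τ_m/S_su = 335.59/268 + 955.71/1010 = 1.25220 + 0.94624 = 2.1984
n_f = 1/2.1984 = 0.4549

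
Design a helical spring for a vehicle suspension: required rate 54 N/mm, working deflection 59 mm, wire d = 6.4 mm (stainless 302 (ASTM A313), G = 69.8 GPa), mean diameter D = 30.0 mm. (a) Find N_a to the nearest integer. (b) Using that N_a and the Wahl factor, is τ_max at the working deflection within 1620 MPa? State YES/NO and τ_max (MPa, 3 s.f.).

(a) 10 coils; (b) YES, τ_max = 1240 MPa

N_a = Gd⁴/(8D³k) = (69.8×10³)(6.4⁴)/(8·30.0³·54) = 10.04 → N_a = 10
Actual rate k = Gd⁴/(8D³·10) = 54.215 N/mm
Working load F = kδ = 54.215·59 = 3198.7 N
C = 30.0/6.4 = 4.6875; K_W = (4C−1)/(4C−4)+0.615/C = 1.3346
τ_max = K_W·8FD/(πd³) = 1.3346·932.17 = 1244.1 MPa
τ_max ≤ 1620 MPa → acceptable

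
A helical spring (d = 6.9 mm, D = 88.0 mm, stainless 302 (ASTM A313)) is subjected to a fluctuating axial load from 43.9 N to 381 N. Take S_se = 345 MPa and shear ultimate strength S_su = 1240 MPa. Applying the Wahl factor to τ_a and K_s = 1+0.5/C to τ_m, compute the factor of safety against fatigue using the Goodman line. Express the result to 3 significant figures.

2.03

C = D/d = 88.0/6.9 = 12.7536; K_W = (4C−1)/(4C−4)+0.615/C = 1.1120; K_s = 1+0.5/C = 1.0392
F_a = (F_max−F_min)/2 = 168.55 N; F_m = (F_max+F_min)/2 = 212.45 N
τ_a = K_W·8F_aD/(πd³) = 1.1120 × 114.98 = 127.86 MPa
τ_m = K_s·8F_mD/(πd³) = 1.0392 × 144.92 = 150.6 MPa
Goodman: 1/n_f = τ_a/S_se + τ_m/S_su = 127.86/345 + 150.6/1240 = 0.37060 + 0.12145 = 0.49205
n_f = 1/0.49205 = 2.032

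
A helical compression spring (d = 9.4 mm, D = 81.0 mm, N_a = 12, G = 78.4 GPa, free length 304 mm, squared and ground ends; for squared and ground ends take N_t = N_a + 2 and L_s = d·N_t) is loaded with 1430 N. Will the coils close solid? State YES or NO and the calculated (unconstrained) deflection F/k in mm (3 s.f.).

k = Gd⁴/(8D³N_a) = (78.4×10³)(9.4⁴)/(8·81.0³·12) = 11.998 N/mm
N_t = 14; L_s = 9.4·14 = 131.6 mm; δ_solid = L₀ − L_s = 304 − 131.6 = 172.4 mm
δ = F/k = 1430/11.998 = 119.19 mm
δ < δ_solid → spring does not go solid

NO, δ = 119 mm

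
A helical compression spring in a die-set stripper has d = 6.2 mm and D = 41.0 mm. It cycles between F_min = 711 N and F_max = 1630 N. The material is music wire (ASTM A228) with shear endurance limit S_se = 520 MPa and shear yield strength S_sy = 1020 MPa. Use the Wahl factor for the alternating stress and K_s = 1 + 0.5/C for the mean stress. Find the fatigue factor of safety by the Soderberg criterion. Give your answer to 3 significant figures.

0.985

C = D/d = 41.0/6.2 = 6.6129; K_W = (4C−1)/(4C−4)+0.615/C = 1.2266; K_s = 1+0.5/C = 1.0756
F_a = (F_max−F_min)/2 = 459.5 N; F_m = (F_max+F_min)/2 = 1170.5 N
τ_a = K_W·8F_aD/(πd³) = 1.2266 × 201.3 = 246.91 MPa
τ_m = K_s·8F_mD/(πd³) = 1.0756 × 512.77 = 551.54 MPa
Soderberg: 1/n_f = τ_a/S_se + τ_m/S_sy = 246.91/520 + 551.54/1020 = 0.47483 + 0.54072 = 1.0156
n_f = 1/1.0156 = 0.9847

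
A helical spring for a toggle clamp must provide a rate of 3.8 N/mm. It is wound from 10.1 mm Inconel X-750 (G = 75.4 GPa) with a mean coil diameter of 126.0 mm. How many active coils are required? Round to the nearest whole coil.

13

N_a = Gd⁴/(8D³k) = (75.4×10³ × 10.1⁴)/(8 × 126.0³ × 3.8)
    = 7.84615e+08 / 6.08114e+07 = 12.9 → 13 coils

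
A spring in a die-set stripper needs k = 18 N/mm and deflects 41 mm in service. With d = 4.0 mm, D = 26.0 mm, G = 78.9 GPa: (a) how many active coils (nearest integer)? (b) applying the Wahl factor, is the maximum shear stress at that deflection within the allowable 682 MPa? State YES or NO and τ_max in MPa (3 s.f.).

(a) 8 coils; (b) NO, τ_max = 938 MPa

N_a = Gd⁴/(8D³k) = (78.9×10³)(4.0⁴)/(8·26.0³·18) = 7.981 → N_a = 8
Actual rate k = Gd⁴/(8D³·8) = 17.956 N/mm
Working load F = kδ = 17.956·41 = 736.21 N
C = 26.0/4.0 = 6.5000; K_W = (4C−1)/(4C−4)+0.615/C = 1.2310
τ_max = K_W·8FD/(πd³) = 1.2310·761.61 = 937.53 MPa
τ_max > 682 MPa → exceeds allowable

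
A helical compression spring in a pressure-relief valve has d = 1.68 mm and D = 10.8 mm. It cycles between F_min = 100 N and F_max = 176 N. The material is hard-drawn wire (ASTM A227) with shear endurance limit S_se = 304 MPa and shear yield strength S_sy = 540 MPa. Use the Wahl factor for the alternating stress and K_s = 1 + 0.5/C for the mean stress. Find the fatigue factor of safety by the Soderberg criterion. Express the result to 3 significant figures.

0.401

C = D/d = 10.8/1.68 = 6.4286; K_W = (4C−1)/(4C−4)+0.615/C = 1.2338; K_s = 1+0.5/C = 1.0778
F_a = (F_max−F_min)/2 = 38 N; F_m = (F_max+F_min)/2 = 138 N
τ_a = K_W·8F_aD/(πd³) = 1.2338 × 220.4 = 271.94 MPa
τ_m = K_s·8F_mD/(πd³) = 1.0778 × 800.41 = 862.67 MPa
Soderberg: 1/n_f = τ_a/S_se + τ_m/S_sy = 271.94/304 + 862.67/540 = 0.89454 + 1.59754 = 2.4921
n_f = 1/2.4921 = 0.4013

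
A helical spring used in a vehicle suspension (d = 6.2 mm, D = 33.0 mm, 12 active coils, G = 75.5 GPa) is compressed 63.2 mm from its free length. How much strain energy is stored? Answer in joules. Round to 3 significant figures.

64.6 J

k = Gd⁴/(8D³N_a) = (75.5×10³)(6.2⁴)/(8·33.0³·12) = 32.337 N/mm
U = ½kδ² = 0.5 × 32.337 × 63.2² = 64581 N·mm = 64.581 J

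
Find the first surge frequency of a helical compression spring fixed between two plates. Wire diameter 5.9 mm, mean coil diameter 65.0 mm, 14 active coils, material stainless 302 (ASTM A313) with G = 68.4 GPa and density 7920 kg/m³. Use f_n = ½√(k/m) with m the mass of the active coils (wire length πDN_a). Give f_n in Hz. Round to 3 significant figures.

k = Gd⁴/(8D³N_a) = (68.4×10³)(5.9⁴)/(8·65.0³·14) = 2.6947 N/mm = 2694.7 N/m
Wire length L = πDN_a = π·65.0·14 = 2858.8 mm
m = ρ·(πd²/4)·L = 7920 × 27.34×10⁻⁶ m² × 2.8588 m = 0.61903 kg
f_n = ½√(k/m) = 0.5·√(2694.7/0.61903) = 0.5·√(4353.1) = 32.989 Hz

33.0 Hz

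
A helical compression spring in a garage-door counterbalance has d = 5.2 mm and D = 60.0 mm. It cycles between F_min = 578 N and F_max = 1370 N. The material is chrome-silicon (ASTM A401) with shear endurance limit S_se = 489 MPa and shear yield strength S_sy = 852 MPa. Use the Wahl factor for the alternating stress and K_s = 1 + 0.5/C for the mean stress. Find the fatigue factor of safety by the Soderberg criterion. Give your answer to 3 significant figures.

C = D/d = 60.0/5.2 = 11.5385; K_W = (4C−1)/(4C−4)+0.615/C = 1.1245; K_s = 1+0.5/C = 1.0433
F_a = (F_max−F_min)/2 = 396 N; F_m = (F_max+F_min)/2 = 974 N
τ_a = K_W·8F_aD/(πd³) = 1.1245 × 430.31 = 483.86 MPa
τ_m = K_s·8F_mD/(πd³) = 1.0433 × 1058.4 = 1104.2 MPa
Soderberg: 1/n_f = τ_a/S_se + τ_m/S_sy = 483.86/489 + 1104.2/852 = 0.98950 + 1.29606 = 2.2856
n_f = 1/2.2856 = 0.4375

0.438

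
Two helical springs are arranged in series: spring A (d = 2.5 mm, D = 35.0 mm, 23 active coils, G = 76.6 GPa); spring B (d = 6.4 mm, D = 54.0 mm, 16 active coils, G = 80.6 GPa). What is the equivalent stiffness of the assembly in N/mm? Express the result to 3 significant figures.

k_A = Gd⁴/(8D³N_a) = (76.6×10³)(2.5⁴)/(8·35.0³·23) = 0.37929 N/mm
k_B = Gd⁴/(8D³N_a) = (80.6×10³)(6.4⁴)/(8·54.0³·16) = 6.7091 N/mm
Series: 1/k_eq = 1/0.37929 + 1/6.7091 = 2.7856; k_eq = 0.35899 N/mm

0.359 N/mm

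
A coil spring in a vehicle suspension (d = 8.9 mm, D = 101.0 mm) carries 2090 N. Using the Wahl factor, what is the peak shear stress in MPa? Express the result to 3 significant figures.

859 MPa

Spring index C = D/d = 101.0/8.9 = 11.3483
K_W = (4C−1)/(4C−4) + 0.615/C = 44.393/41.393 + 0.0542 = 1.1267
τ₀ = 8FD/(πd³) = 8·2090·101.0/(π·8.9³) = 1.68872e+06/2214.7 = 762.5 MPa
τ_max = K·τ₀ = 1.1267 × 762.5 = 859.08 MPa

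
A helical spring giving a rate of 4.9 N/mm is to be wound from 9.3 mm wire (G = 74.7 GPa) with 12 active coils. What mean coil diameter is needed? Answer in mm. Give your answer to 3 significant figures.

D = (Gd⁴/(8N_a·k))^(1/3) = (74.7×10³·9.3⁴/(8·12·4.9))^(1/3)
  = (1.18791e+06)^(1/3) = 105.9079 mm

106 mm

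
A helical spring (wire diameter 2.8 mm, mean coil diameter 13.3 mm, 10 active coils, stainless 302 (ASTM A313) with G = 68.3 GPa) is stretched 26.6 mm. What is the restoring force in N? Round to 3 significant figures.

k = Gd⁴/(8D³N_a) = (68.3×10³)(2.8⁴)/(8·13.3³·10) = 22.305 N/mm
F = k·δ = 22.305 × 26.6 = 593.32 N

593 N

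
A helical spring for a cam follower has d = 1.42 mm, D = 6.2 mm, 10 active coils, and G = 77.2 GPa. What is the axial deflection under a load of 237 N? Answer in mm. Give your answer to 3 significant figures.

14.4 mm

k = Gd⁴/(8D³N_a) = (77.2×10³)(1.42⁴)/(8·6.2³·10) = 16.463 N/mm
δ = F/k = 237 / 16.463 = 14.396 mm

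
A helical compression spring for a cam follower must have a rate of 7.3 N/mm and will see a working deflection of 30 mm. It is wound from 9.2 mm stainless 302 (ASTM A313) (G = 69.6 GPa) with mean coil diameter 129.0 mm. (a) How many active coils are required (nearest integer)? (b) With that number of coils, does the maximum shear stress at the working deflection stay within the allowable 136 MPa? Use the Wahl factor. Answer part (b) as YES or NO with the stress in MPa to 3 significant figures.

(a) 4 coils; (b) YES, τ_max = 101 MPa

N_a = Gd⁴/(8D³k) = (69.6×10³)(9.2⁴)/(8·129.0³·7.3) = 3.977 → N_a = 4
Actual rate k = Gd⁴/(8D³·4) = 7.2584 N/mm
Working load F = kδ = 7.2584·30 = 217.75 N
C = 129.0/9.2 = 14.0217; K_W = (4C−1)/(4C−4)+0.615/C = 1.1015
τ_max = K_W·8FD/(πd³) = 1.1015·91.861 = 101.18 MPa
τ_max ≤ 136 MPa → acceptable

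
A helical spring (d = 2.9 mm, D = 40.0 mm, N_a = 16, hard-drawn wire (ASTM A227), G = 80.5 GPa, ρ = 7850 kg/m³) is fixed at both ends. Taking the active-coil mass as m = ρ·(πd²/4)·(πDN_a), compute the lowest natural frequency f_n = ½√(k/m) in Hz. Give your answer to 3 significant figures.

k = Gd⁴/(8D³N_a) = (80.5×10³)(2.9⁴)/(8·40.0³·16) = 0.69502 N/mm = 695.02 N/m
Wire length L = πDN_a = π·40.0·16 = 2010.6 mm
m = ρ·(πd²/4)·L = 7850 × 6.6052×10⁻⁶ m² × 2.0106 m = 0.10425 kg
f_n = ½√(k/m) = 0.5·√(695.02/0.10425) = 0.5·√(6666.7) = 40.825 Hz

40.8 Hz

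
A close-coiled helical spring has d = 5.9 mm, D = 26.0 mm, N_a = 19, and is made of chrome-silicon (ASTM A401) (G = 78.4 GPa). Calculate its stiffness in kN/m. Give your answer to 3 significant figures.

k = Gd⁴/(8D³N_a) = (78.4×10³ × 5.9⁴) / (8 × 26.0³ × 19)
  = 9.50001e+07 / 2.67155e+06 = 35.56 N/mm

35.6 kN/m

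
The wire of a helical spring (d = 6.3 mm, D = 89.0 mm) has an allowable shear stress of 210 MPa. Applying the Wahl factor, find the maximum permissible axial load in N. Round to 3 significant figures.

C = D/d = 89.0/6.3 = 14.1270
K_W = (4C−1)/(4C−4) + 0.615/C = 55.508/52.508 + 0.0435 = 1.1007
τ_max = K·8FD/(πd³) → F_max = τ_allow·πd³/(8DK)
F_max = 210·π·6.3³/(8·89.0·1.1007) = 1.6496e+05/783.68 = 210.5 N

211 N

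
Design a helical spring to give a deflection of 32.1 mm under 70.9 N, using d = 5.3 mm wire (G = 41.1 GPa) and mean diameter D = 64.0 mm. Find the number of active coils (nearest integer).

7

Required rate k = F/δ = 70.9/32.1 = 2.2087 N/mm
N_a = Gd⁴/(8D³k) = (41.1×10³ × 5.3⁴)/(8 × 64.0³ × 2.2087)
    = 3.24299e+07 / 4.63203e+06 = 7.001 → 7 coils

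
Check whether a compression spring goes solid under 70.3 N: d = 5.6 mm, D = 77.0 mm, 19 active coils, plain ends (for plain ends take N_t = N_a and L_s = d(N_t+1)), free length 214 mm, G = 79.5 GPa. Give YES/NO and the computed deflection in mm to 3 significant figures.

NO, δ = 62.4 mm

k = Gd⁴/(8D³N_a) = (79.5×10³)(5.6⁴)/(8·77.0³·19) = 1.1267 N/mm
N_t = 19; L_s = 5.6·20 = 112 mm; δ_solid = L₀ − L_s = 214 − 112 = 102 mm
δ = F/k = 70.3/1.1267 = 62.395 mm
δ < δ_solid → spring does not go solid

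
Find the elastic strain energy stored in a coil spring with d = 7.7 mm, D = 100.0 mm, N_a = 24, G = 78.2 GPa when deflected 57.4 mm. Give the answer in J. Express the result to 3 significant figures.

2.36 J

k = Gd⁴/(8D³N_a) = (78.2×10³)(7.7⁴)/(8·100.0³·24) = 1.4318 N/mm
U = ½kδ² = 0.5 × 1.4318 × 57.4² = 2358.6 N·mm = 2.3586 J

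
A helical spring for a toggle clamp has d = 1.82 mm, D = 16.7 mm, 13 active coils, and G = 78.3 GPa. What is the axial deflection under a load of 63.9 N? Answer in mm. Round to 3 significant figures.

k = Gd⁴/(8D³N_a) = (78.3×10³)(1.82⁴)/(8·16.7³·13) = 1.7736 N/mm
δ = F/k = 63.9 / 1.7736 = 36.028 mm

36.0 mm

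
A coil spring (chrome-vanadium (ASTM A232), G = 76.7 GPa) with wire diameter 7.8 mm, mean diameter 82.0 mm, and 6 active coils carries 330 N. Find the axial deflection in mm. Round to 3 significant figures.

k = Gd⁴/(8D³N_a) = (76.7×10³)(7.8⁴)/(8·82.0³·6) = 10.727 N/mm
δ = F/k = 330 / 10.727 = 30.763 mm

30.8 mm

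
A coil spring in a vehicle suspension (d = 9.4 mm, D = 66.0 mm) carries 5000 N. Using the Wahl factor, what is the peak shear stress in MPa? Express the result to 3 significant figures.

Spring index C = D/d = 66.0/9.4 = 7.0213
K_W = (4C−1)/(4C−4) + 0.615/C = 27.085/24.085 + 0.0876 = 1.2121
τ₀ = 8FD/(πd³) = 8·5000·66.0/(π·9.4³) = 2.64e+06/2609.4 = 1011.7 MPa
τ_max = K·τ₀ = 1.2121 × 1011.7 = 1226.4 MPa

1230 MPa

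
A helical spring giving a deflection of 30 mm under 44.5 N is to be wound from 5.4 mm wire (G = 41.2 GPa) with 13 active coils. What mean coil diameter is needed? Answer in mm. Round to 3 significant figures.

Required rate k = F/δ = 44.5/30 = 1.4833 N/mm
D = (Gd⁴/(8N_a·k))^(1/3) = (41.2×10³·5.4⁴/(8·13·1.4833))^(1/3)
  = (227091)^(1/3) = 61.0099 mm

61.0 mm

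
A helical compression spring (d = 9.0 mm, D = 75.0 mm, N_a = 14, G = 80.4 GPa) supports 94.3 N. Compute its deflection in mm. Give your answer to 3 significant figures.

8.45 mm

k = Gd⁴/(8D³N_a) = (80.4×10³)(9.0⁴)/(8·75.0³·14) = 11.164 N/mm
δ = F/k = 94.3 / 11.164 = 8.4467 mm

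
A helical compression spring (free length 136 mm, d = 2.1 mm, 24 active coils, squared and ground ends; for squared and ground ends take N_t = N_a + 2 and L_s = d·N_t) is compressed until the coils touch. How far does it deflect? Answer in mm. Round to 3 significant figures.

81.4 mm

N_t = 26; L_s = 2.1·26 = 54.6 mm
δ_solid = L₀ − L_s = 136 − 54.6 = 81.4 mm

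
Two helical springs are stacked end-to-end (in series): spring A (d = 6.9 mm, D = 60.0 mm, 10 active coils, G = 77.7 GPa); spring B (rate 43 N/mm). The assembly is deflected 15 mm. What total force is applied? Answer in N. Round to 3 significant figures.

k_A = Gd⁴/(8D³N_a) = (77.7×10³)(6.9⁴)/(8·60.0³·10) = 10.192 N/mm
Series: 1/k_eq = 1/10.192 + 1/43 = 0.12137; k_eq = 8.2394 N/mm
F = k_eq·δ = 8.2394·15 = 123.59 N

124 N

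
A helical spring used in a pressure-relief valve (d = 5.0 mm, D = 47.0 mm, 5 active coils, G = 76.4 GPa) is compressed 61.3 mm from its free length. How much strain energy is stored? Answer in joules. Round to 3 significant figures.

k = Gd⁴/(8D³N_a) = (76.4×10³)(5.0⁴)/(8·47.0³·5) = 11.498 N/mm
U = ½kδ² = 0.5 × 11.498 × 61.3² = 21603 N·mm = 21.603 J

21.6 J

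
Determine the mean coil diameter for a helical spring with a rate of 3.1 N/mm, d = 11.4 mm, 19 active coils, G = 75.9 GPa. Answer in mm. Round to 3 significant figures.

140 mm

D = (Gd⁴/(8N_a·k))^(1/3) = (75.9×10³·11.4⁴/(8·19·3.1))^(1/3)
  = (2.72054e+06)^(1/3) = 139.6000 mm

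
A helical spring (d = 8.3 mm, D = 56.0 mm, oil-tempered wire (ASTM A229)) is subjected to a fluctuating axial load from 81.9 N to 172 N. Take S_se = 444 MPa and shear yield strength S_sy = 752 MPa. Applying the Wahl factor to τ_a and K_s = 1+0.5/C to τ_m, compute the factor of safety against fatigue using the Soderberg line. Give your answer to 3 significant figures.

13.1

C = D/d = 56.0/8.3 = 6.7470; K_W = (4C−1)/(4C−4)+0.615/C = 1.2217; K_s = 1+0.5/C = 1.0741
F_a = (F_max−F_min)/2 = 45.05 N; F_m = (F_max+F_min)/2 = 126.95 N
τ_a = K_W·8F_aD/(πd³) = 1.2217 × 11.235 = 13.726 MPa
τ_m = K_s·8F_mD/(πd³) = 1.0741 × 31.661 = 34.007 MPa
Soderberg: 1/n_f = τ_a/S_se + τ_m/S_sy = 13.726/444 + 34.007/752 = 0.03091 + 0.04522 = 0.076137
n_f = 1/0.076137 = 13.13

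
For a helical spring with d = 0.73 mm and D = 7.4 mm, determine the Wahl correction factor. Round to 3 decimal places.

C = D/d = 7.4/0.73 = 10.1370
K_W = (4C−1)/(4C−4) + 0.615/C = 39.548/36.548 + 0.0607 = 1.1428

1.143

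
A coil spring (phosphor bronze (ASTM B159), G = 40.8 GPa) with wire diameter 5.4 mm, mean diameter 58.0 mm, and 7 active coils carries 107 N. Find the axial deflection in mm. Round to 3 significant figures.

k = Gd⁴/(8D³N_a) = (40.8×10³)(5.4⁴)/(8·58.0³·7) = 3.1751 N/mm
δ = F/k = 107 / 3.1751 = 33.699 mm

33.7 mm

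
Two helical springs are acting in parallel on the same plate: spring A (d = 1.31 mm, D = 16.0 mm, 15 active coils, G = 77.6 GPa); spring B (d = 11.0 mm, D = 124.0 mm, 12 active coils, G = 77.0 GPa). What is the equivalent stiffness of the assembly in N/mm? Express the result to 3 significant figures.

k_A = Gd⁴/(8D³N_a) = (77.6×10³)(1.31⁴)/(8·16.0³·15) = 0.46495 N/mm
k_B = Gd⁴/(8D³N_a) = (77.0×10³)(11.0⁴)/(8·124.0³·12) = 6.1592 N/mm
Parallel: k_eq = 0.46495 + 6.1592 = 6.6242 N/mm

6.62 N/mm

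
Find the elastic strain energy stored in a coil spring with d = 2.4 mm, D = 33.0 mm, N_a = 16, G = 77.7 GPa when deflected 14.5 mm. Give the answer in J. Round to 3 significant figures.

k = Gd⁴/(8D³N_a) = (77.7×10³)(2.4⁴)/(8·33.0³·16) = 0.56042 N/mm
U = ½kδ² = 0.5 × 0.56042 × 14.5² = 58.914 N·mm = 0.058914 J

0.0589 J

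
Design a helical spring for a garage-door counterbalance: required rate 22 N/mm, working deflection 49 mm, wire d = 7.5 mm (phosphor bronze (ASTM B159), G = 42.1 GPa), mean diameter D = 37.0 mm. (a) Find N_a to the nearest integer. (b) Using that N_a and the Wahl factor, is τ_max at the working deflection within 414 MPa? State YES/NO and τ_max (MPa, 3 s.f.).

(a) 15 coils; (b) YES, τ_max = 315 MPa

N_a = Gd⁴/(8D³k) = (42.1×10³)(7.5⁴)/(8·37.0³·22) = 14.94 → N_a = 15
Actual rate k = Gd⁴/(8D³·15) = 21.915 N/mm
Working load F = kδ = 21.915·49 = 1073.8 N
C = 37.0/7.5 = 4.9333; K_W = (4C−1)/(4C−4)+0.615/C = 1.3153
τ_max = K_W·8FD/(πd³) = 1.3153·239.83 = 315.45 MPa
τ_max ≤ 414 MPa → acceptable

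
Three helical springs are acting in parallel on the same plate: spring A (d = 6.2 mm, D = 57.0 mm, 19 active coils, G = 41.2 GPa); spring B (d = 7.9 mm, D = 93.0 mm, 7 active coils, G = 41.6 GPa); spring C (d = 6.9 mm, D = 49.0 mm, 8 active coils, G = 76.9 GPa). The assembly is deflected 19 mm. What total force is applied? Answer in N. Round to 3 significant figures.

k_A = Gd⁴/(8D³N_a) = (41.2×10³)(6.2⁴)/(8·57.0³·19) = 2.1627 N/mm
k_B = Gd⁴/(8D³N_a) = (41.6×10³)(7.9⁴)/(8·93.0³·7) = 3.5972 N/mm
k_C = Gd⁴/(8D³N_a) = (76.9×10³)(6.9⁴)/(8·49.0³·8) = 23.15 N/mm
Parallel: k_eq = 2.1627 + 3.5972 + 23.15 = 28.91 N/mm
F = k_eq·δ = 28.91·19 = 549.29 N

549 N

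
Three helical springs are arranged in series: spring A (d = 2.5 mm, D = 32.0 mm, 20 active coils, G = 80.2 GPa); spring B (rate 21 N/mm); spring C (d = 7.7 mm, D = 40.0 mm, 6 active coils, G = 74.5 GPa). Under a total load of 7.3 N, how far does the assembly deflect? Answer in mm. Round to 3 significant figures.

12.7 mm

k_A = Gd⁴/(8D³N_a) = (80.2×10³)(2.5⁴)/(8·32.0³·20) = 0.59754 N/mm
k_C = Gd⁴/(8D³N_a) = (74.5×10³)(7.7⁴)/(8·40.0³·6) = 85.251 N/mm
Series: 1/k_eq = 1/0.59754 + 1/21 + 1/85.251 = 1.7329; k_eq = 0.57707 N/mm
δ = F/k_eq = 7.3/0.57707 = 12.65 mm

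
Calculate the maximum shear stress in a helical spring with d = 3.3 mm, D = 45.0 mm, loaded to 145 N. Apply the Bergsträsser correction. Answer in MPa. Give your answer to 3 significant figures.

Spring index C = D/d = 45.0/3.3 = 13.6364
K_B = (4C+2)/(4C−3) = 56.545/51.545 = 1.0970
τ₀ = 8FD/(πd³) = 8·145·45.0/(π·3.3³) = 52200/112.9 = 462.36 MPa
τ_max = K·τ₀ = 1.0970 × 462.36 = 507.21 MPa

507 MPa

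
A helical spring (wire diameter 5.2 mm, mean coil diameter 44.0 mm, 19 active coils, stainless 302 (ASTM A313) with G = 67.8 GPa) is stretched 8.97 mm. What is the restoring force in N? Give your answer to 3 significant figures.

k = Gd⁴/(8D³N_a) = (67.8×10³)(5.2⁴)/(8·44.0³·19) = 3.8286 N/mm
F = k·δ = 3.8286 × 8.97 = 34.343 N

34.3 N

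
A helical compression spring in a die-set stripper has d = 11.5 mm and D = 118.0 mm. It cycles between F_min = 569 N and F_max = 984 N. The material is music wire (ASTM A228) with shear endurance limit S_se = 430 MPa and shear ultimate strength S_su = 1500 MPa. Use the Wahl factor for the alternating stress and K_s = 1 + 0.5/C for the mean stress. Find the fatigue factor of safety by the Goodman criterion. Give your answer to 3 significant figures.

4.63

C = D/d = 118.0/11.5 = 10.2609; K_W = (4C−1)/(4C−4)+0.615/C = 1.1409; K_s = 1+0.5/C = 1.0487
F_a = (F_max−F_min)/2 = 207.5 N; F_m = (F_max+F_min)/2 = 776.5 N
τ_a = K_W·8F_aD/(πd³) = 1.1409 × 40.996 = 46.774 MPa
τ_m = K_s·8F_mD/(πd³) = 1.0487 × 153.42 = 160.89 MPa
Goodman: 1/n_f = τ_a/S_se + τ_m/S_su = 46.774/430 + 160.89/1500 = 0.10878 + 0.10726 = 0.21604
n_f = 1/0.21604 = 4.629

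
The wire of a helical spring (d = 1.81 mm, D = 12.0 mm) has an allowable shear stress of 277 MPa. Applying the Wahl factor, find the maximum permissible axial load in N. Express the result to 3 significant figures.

C = D/d = 12.0/1.81 = 6.6298
K_W = (4C−1)/(4C−4) + 0.615/C = 25.519/22.519 + 0.0928 = 1.2260
τ_max = K·8FD/(πd³) → F_max = τ_allow·πd³/(8DK)
F_max = 277·π·1.81³/(8·12.0·1.2260) = 5160.2/117.69 = 43.844 N

43.8 N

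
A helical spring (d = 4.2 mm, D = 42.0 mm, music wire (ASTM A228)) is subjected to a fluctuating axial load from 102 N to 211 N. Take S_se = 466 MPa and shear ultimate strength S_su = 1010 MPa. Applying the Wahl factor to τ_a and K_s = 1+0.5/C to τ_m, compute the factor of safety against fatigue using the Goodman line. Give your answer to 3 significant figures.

2.34

C = D/d = 42.0/4.2 = 10.0000; K_W = (4C−1)/(4C−4)+0.615/C = 1.1448; K_s = 1+0.5/C = 1.0500
F_a = (F_max−F_min)/2 = 54.5 N; F_m = (F_max+F_min)/2 = 156.5 N
τ_a = K_W·8F_aD/(πd³) = 1.1448 × 78.675 = 90.07 MPa
τ_m = K_s·8F_mD/(πd³) = 1.0500 × 225.92 = 237.22 MPa
Goodman: 1/n_f = τ_a/S_se + τ_m/S_su = 90.07/466 + 237.22/1010 = 0.19328 + 0.23487 = 0.42815
n_f = 1/0.42815 = 2.336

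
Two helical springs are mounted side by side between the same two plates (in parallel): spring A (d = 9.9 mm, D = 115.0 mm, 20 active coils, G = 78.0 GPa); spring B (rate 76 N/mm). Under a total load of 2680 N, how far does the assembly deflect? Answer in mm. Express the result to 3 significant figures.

33.9 mm

k_A = Gd⁴/(8D³N_a) = (78.0×10³)(9.9⁴)/(8·115.0³·20) = 3.0791 N/mm
Parallel: k_eq = 3.0791 + 76 = 79.079 N/mm
δ = F/k_eq = 2680/79.079 = 33.89 mm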